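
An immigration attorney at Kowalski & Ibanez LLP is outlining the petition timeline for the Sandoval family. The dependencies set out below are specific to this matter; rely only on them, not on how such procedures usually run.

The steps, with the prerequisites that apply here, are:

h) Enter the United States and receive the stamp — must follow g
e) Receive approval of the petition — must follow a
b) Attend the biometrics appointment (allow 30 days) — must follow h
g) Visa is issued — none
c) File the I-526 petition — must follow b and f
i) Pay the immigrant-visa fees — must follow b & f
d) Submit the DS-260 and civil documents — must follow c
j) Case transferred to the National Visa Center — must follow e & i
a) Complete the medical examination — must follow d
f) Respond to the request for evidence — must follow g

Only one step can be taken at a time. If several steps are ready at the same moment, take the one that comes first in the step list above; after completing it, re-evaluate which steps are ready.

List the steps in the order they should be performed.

g is the only step with nothing outstanding, so it goes first.
Ready: h and f. h is listed earlier → h.
b now also ready, so the ready set is {b, f}; b is listed earlier → b.
f needed g, now all done → f.
c and i are both available; c is listed earlier → c.
d now also ready, so the ready set is {i, d}; i is listed earlier → i.
d needed c, now all done → d.
a needed d, now all done → a.
e is the only step now ready → e.
j needed e and i, now all done → j.

g h b f c i d a e j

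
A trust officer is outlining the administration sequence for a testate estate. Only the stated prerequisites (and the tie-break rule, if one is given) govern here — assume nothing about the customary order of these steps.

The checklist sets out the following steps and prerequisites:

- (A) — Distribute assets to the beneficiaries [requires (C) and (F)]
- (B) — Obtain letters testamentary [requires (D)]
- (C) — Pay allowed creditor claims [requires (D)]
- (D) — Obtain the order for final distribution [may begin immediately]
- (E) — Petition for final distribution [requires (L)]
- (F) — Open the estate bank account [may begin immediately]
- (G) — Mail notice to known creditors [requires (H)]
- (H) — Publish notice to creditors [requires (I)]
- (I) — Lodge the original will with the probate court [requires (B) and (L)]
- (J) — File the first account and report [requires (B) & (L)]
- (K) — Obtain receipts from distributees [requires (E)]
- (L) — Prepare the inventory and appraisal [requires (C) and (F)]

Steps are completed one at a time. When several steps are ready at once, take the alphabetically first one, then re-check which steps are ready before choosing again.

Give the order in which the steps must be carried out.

(D) and (F) have no prerequisites; (D) has the earlier label, so (D) is first.
Ready: (B), (C) and (F). (B) has the earlier label → (B).
Now (C) and (F) have their prerequisites met. (C) has the earlier label, so (C) next.
That leaves (F) as the only ready step → (F).
Ready: (A) and (L). (A) has the earlier label → (A).
(L) needed (C) and (F), now all done → (L).
(E), (I) and (J) are all available; (E) has the earlier label → (E).
(K) now also ready, so the ready set is {(I), (J), (K)}; (I) has the earlier label → (I).
(H) now also ready, so the ready set is {(H), (J), (K)}; (H) has the earlier label → (H).
Now (G), (J) and (K) have their prerequisites met. (G) has the earlier label, so (G) next.
Now (J) and (K) have their prerequisites met. (J) has the earlier label, so (J) next.
(K) needed (E), now all done → (K).

(D), (B), (C), (F), (A), (L), (E), (I), (H), (G), (J), (K)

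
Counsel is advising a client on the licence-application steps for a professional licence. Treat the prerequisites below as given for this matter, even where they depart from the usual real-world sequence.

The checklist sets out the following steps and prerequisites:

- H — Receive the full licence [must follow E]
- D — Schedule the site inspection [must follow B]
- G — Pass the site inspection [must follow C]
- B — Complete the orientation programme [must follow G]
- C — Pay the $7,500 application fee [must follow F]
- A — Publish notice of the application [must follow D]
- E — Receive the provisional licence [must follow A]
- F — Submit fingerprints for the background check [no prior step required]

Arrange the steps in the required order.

F, C, G, B, D, A, E, H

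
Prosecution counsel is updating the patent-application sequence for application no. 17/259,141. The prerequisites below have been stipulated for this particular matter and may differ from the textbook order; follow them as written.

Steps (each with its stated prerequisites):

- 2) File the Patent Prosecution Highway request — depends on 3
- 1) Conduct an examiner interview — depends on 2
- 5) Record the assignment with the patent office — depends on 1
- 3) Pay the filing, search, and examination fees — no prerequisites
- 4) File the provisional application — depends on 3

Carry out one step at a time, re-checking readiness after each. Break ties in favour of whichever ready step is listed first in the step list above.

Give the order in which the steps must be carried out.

Only 3 has no prerequisites, so it is first.
2 and 4 are both available; 2 is listed earlier → 2.
1 and 4 are both available; 1 is listed earlier → 1.
Ready: 5 and 4. 5 is listed earlier → 5.
4 needed 3, now all done → 4.

3, 2, 1, 5, 4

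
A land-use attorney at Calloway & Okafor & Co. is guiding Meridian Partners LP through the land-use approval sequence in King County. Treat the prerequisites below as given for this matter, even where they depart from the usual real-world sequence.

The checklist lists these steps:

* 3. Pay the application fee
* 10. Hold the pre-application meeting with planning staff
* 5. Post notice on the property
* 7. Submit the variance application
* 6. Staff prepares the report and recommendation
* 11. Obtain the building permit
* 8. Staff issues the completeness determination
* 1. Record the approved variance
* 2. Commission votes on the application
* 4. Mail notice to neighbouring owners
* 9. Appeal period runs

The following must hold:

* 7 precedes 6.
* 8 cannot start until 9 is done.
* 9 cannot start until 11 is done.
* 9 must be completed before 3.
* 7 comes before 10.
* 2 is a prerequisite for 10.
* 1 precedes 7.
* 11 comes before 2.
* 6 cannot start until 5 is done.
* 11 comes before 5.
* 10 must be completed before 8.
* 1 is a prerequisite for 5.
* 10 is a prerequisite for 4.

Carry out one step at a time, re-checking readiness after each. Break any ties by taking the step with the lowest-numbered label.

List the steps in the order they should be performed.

Nothing is required for 1 and 11. 1 has the earlier label → 1 first.
7 now also ready, so the ready set is {7, 11}; 7 has the earlier label → 7.
11 is the only step now ready → 11.
Now 2, 5 and 9 have their prerequisites met. 2 has the earlier label, so 2 next.
10 now also ready, so the ready set is {5, 9, 10}; 5 has the earlier label → 5.
6 now also ready, so the ready set is {6, 9, 10}; 6 has the earlier label → 6.
9 and 10 are both available; 9 has the earlier label → 9.
3 now also ready, so the ready set is {3, 10}; 3 has the earlier label → 3.
10 needed 2 and 7, now all done → 10.
4 and 8 are both available; 4 has the earlier label → 4.
That leaves 8 as the only ready step → 8.

1, 7, 11, 2, 5, 6, 9, 3, 10, 4, 8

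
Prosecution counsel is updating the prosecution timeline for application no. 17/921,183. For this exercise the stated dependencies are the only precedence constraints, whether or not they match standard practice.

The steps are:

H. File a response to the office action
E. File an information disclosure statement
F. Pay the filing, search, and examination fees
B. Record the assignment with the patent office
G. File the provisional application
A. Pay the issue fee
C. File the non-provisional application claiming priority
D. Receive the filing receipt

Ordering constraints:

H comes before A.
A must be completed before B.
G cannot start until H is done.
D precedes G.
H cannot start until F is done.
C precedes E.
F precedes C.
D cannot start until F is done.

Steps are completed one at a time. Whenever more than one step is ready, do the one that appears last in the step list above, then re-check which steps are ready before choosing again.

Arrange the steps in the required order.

F → D → C → E → H → A → G → B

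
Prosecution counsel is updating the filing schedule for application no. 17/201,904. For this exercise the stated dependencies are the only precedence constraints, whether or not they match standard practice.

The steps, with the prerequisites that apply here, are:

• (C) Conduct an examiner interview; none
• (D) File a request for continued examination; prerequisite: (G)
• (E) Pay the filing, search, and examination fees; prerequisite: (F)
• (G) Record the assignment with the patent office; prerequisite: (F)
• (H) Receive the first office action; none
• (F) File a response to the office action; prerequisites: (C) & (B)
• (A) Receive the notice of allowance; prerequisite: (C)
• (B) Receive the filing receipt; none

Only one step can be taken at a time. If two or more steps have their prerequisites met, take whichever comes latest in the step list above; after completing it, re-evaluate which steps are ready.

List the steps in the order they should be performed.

(B), (H), (C), (A), (F), (G), (E), (D)

(B), (H) and (C) have no prerequisites; (B) is listed later, so (B) is first.
Ready: (H) and (C). (H) is listed later → (H).
Next only (C) has its prerequisites met → (C).
(A) and (F) are both available; (A) is listed later → (A).
(F) needed (B) and (C), now all done → (F).
(G) and (E) are both available; (G) is listed later → (G).
(D) now also ready, so the ready set is {(E), (D)}; (E) is listed later → (E).
(D) needed (G), now all done → (D).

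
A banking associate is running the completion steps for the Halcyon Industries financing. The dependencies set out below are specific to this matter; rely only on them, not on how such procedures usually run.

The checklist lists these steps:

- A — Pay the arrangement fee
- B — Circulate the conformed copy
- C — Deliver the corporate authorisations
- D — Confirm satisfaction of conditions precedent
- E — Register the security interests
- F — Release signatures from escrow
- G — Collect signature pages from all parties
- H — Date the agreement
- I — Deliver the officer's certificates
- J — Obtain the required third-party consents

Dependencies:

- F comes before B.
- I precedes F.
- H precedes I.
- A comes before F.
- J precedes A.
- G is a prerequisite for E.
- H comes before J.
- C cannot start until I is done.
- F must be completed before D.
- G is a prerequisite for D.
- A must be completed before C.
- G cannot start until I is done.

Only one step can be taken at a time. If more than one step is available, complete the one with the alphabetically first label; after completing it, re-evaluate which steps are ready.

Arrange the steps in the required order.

Only H has no prerequisites, so it is first.
Ready: I and J. I has the earlier label → I.
Now G and J have their prerequisites met. G has the earlier label, so G next.
Now E and J have their prerequisites met. E has the earlier label, so E next.
That leaves J as the only ready step → J.
A needed J, now all done → A.
Now C and F have their prerequisites met. C has the earlier label, so C next.
F needed A and I, now all done → F.
B and D are both available; B has the earlier label → B.
D needed F and G, now all done → D.

H → I → G → E → J → A → C → F → B → D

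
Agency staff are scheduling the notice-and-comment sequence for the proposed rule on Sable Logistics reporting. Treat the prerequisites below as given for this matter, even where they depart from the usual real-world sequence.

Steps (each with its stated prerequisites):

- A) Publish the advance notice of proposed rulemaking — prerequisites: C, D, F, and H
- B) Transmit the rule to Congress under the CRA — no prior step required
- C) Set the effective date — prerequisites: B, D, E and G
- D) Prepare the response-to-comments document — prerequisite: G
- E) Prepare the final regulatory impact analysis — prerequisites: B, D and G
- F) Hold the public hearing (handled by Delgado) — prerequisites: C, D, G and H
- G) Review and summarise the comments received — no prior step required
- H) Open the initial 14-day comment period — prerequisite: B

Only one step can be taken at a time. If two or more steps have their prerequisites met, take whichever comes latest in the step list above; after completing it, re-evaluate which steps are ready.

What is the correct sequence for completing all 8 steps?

G D B H E C F A

Nothing is required for G and B. G is listed later → G first.
D now also ready, so the ready set is {D, B}; D is listed later → D.
That leaves B as the only ready step → B.
Now H and E have their prerequisites met. H is listed later, so H next.
That leaves E as the only ready step → E.
C is the only step now ready → C.
That leaves F as the only ready step → F.
A is the only step now ready → A.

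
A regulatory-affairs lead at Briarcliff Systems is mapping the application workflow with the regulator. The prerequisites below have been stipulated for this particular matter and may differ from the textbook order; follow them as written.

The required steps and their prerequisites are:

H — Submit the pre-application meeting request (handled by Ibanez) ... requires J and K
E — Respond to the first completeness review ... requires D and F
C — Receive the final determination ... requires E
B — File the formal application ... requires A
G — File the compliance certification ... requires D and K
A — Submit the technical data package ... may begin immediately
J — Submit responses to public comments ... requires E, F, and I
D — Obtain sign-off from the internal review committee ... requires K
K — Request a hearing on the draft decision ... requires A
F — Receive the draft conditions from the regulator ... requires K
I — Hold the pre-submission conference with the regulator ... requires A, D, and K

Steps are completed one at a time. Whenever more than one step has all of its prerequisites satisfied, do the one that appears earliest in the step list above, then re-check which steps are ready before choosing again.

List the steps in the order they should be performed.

A is the only step with nothing outstanding, so it goes first.
Ready: B and K. B is listed earlier → B.
K is the only step now ready → K.
Now D and F have their prerequisites met. D is listed earlier, so D next.
G and I now also ready, so the ready set is {G, F, I}; G is listed earlier → G.
F and I are both available; F is listed earlier → F.
E now also ready, so the ready set is {E, I}; E is listed earlier → E.
C now also ready, so the ready set is {C, I}; C is listed earlier → C.
That leaves I as the only ready step → I.
J needed E, F and I, now all done → J.
H needed J and K, now all done → H.

A, B, K, D, G, F, E, C, I, J, H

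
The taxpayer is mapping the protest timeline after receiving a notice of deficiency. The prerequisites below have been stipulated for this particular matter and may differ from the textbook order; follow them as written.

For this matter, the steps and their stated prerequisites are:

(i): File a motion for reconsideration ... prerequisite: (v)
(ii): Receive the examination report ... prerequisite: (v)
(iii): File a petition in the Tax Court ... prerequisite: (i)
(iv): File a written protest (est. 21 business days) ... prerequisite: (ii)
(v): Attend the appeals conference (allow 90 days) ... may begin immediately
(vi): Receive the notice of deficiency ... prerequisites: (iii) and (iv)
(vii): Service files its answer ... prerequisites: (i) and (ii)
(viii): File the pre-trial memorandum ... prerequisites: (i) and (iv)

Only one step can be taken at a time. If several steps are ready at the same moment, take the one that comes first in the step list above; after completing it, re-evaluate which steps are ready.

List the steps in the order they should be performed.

(v), (i), (ii), (iii), (iv), (vi), (vii), (viii)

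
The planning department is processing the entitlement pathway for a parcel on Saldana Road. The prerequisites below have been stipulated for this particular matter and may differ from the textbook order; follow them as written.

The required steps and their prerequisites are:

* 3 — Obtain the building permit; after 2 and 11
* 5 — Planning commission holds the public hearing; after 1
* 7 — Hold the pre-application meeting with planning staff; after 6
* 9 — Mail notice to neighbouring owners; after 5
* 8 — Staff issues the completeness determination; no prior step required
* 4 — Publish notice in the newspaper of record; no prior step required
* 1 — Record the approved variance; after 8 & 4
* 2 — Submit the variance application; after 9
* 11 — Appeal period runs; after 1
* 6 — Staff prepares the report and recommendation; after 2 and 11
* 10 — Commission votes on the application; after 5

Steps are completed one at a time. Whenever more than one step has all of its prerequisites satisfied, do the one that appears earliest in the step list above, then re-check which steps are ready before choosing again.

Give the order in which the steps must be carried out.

8 4 1 5 9 2 11 3 6 7 10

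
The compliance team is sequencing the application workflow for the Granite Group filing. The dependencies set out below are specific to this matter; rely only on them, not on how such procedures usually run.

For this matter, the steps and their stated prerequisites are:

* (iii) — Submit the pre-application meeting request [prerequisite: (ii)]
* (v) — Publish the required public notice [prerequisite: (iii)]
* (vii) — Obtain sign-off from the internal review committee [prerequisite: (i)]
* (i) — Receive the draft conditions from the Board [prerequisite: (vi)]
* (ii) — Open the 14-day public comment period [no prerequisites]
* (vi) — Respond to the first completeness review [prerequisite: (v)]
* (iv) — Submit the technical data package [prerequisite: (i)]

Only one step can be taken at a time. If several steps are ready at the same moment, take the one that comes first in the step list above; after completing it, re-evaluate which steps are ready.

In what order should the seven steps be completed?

(ii) is the only step with nothing outstanding, so it goes first.
(iii) is the only step now ready → (iii).
That leaves (v) as the only ready step → (v).
(vi) needed (v), now all done → (vi).
(i) needed (vi), now all done → (i).
Now (vii) and (iv) have their prerequisites met. (vii) is listed earlier, so (vii) next.
That leaves (iv) as the only ready step → (iv).

(ii), (iii), (v), (vi), (i), (vii), (iv)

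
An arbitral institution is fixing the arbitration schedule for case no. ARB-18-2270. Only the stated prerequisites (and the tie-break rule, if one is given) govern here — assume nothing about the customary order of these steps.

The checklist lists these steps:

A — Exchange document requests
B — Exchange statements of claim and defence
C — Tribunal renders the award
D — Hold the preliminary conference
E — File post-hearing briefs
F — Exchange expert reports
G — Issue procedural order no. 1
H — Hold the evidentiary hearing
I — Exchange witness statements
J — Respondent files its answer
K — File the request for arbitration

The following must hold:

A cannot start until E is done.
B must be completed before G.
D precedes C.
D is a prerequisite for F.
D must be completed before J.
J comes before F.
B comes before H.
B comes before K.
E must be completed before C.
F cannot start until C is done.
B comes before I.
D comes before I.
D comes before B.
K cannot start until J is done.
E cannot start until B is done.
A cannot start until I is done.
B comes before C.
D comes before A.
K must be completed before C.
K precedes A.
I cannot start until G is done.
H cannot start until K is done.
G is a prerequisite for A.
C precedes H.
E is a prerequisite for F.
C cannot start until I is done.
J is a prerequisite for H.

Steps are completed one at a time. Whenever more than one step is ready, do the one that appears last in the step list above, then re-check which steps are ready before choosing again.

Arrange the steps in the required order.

D has no prerequisites → D first.
Ready: J and B. J is listed later → J.
Next only B has its prerequisites met → B.
Ready: K, G and E. K is listed later → K.
Ready: G and E. G is listed later → G.
I and E are both available; I is listed later → I.
E needed B, now all done → E.
Ready: C and A. C is listed later → C.
H and F now also ready, so the ready set is {H, F, A}; H is listed later → H.
Ready: F and A. F is listed later → F.
A is the only step now ready → A.

D J B K G I E C H F A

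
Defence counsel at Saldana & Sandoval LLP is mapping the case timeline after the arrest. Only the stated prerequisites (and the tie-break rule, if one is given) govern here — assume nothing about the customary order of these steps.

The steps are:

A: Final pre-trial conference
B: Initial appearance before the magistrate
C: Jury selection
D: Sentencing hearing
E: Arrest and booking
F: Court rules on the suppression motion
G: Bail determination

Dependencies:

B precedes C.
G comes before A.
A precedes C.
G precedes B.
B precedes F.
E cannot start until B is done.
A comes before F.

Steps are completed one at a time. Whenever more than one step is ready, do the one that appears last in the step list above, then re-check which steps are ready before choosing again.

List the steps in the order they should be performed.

G and D have no prerequisites; G is listed later, so G is first.
Now D, B and A have their prerequisites met. D is listed later, so D next.
Ready: B and A. B is listed later → B.
E and A are both available; E is listed later → E.
A needed G, now all done → A.
Now F and C have their prerequisites met. F is listed later, so F next.
C needed B and A, now all done → C.

G → D → B → E → A → F → C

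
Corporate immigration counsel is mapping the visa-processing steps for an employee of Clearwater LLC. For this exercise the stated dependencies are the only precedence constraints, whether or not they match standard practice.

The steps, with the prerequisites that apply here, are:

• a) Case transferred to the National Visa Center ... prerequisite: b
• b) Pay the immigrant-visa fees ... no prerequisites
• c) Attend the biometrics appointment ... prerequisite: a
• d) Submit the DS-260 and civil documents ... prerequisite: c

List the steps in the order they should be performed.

b a c d

b is the only step with nothing outstanding, so it goes first.
Next only a has its prerequisites met → a.
c needed a, now all done → c.
Next only d has its prerequisites met → d.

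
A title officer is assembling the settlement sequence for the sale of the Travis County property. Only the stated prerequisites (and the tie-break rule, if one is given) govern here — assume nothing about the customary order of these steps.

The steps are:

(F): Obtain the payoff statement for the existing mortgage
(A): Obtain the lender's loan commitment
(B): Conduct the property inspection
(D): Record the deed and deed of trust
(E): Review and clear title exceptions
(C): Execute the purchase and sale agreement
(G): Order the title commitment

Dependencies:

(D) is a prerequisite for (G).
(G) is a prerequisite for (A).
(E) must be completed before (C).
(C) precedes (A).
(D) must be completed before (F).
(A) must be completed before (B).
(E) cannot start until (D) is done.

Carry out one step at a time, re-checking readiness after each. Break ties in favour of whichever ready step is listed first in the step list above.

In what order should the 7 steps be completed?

(D) (F) (E) (C) (G) (A) (B)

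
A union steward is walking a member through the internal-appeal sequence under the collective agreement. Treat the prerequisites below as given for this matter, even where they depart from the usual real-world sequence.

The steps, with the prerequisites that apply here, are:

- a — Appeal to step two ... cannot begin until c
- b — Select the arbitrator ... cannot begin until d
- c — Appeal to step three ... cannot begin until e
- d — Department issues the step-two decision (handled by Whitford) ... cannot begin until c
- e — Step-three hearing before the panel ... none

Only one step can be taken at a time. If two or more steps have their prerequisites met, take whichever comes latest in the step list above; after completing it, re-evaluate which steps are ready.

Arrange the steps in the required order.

e, c, d, b, a

Only e has no prerequisites, so it is first.
c is the only step now ready → c.
Now d and a have their prerequisites met. d is listed later, so d next.
b now also ready, so the ready set is {b, a}; b is listed later → b.
That leaves a as the only ready step → a.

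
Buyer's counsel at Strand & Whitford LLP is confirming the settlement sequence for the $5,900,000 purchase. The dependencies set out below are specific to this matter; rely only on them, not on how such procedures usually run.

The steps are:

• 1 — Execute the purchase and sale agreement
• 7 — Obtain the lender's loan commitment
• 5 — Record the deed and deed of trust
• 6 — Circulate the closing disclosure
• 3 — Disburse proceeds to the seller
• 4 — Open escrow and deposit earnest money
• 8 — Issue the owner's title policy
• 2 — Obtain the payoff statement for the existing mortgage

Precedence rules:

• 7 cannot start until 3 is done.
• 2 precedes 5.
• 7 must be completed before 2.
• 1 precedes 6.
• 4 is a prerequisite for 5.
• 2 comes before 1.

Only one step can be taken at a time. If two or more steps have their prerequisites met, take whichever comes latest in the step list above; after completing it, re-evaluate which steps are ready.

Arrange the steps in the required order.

8 → 4 → 3 → 7 → 2 → 5 → 1 → 6

Nothing is required for 8, 4 and 3. 8 is listed later → 8 first.
Ready: 4 and 3. 4 is listed later → 4.
3 is the only step now ready → 3.
7 is the only step now ready → 7.
Next only 2 has its prerequisites met → 2.
5 and 1 are both available; 5 is listed later → 5.
1 needed 2, now all done → 1.
Next only 6 has its prerequisites met → 6.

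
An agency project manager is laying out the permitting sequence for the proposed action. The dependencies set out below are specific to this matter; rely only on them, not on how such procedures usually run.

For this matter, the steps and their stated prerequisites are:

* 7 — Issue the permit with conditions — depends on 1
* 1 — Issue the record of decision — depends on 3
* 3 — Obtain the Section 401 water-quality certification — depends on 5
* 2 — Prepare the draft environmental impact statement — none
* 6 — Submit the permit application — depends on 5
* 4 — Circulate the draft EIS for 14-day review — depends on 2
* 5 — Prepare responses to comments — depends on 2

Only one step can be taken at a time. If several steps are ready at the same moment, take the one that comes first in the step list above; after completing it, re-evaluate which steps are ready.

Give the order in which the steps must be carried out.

2 has no prerequisites → 2 first.
Ready: 4 and 5. 4 is listed earlier → 4.
Next only 5 has its prerequisites met → 5.
3 and 6 are both available; 3 is listed earlier → 3.
1 now also ready, so the ready set is {1, 6}; 1 is listed earlier → 1.
7 now also ready, so the ready set is {7, 6}; 7 is listed earlier → 7.
Next only 6 has its prerequisites met → 6.

2 4 5 3 1 7 6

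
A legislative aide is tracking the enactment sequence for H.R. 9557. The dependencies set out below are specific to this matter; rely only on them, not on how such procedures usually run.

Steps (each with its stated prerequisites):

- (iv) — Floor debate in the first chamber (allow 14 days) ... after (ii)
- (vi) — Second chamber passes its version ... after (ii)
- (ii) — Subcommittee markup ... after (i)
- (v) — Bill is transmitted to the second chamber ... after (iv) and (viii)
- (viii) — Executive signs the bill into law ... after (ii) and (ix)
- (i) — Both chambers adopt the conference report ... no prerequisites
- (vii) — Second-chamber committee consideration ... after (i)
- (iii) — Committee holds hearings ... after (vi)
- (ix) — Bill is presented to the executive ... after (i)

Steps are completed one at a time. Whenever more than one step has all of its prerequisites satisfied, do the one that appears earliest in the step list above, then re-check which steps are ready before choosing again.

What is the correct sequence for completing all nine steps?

(i), (ii), (iv), (vi), (vii), (iii), (ix), (viii), (v)

(i) has no prerequisites → (i) first.
Ready: (ii), (vii) and (ix). (ii) is listed earlier → (ii).
Ready: (iv), (vi), (vii) and (ix). (iv) is listed earlier → (iv).
Ready: (vi), (vii) and (ix). (vi) is listed earlier → (vi).
(iii) now also ready, so the ready set is {(vii), (iii), (ix)}; (vii) is listed earlier → (vii).
Ready: (iii) and (ix). (iii) is listed earlier → (iii).
(ix) needed (i), now all done → (ix).
(viii) needed (ii) and (ix), now all done → (viii).
(v) needed (iv) and (viii), now all done → (v).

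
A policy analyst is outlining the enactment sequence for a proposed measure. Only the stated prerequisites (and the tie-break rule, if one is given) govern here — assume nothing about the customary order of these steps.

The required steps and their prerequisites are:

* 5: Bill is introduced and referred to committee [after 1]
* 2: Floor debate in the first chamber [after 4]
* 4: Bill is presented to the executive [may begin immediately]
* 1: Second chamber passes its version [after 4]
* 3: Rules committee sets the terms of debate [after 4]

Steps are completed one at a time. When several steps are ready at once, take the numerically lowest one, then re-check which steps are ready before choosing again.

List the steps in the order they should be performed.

4 has no prerequisites → 4 first.
Ready: 1, 2 and 3. 1 has the earlier label → 1.
5 now also ready, so the ready set is {2, 3, 5}; 2 has the earlier label → 2.
Now 3 and 5 have their prerequisites met. 3 has the earlier label, so 3 next.
That leaves 5 as the only ready step → 5.

4 1 2 3 5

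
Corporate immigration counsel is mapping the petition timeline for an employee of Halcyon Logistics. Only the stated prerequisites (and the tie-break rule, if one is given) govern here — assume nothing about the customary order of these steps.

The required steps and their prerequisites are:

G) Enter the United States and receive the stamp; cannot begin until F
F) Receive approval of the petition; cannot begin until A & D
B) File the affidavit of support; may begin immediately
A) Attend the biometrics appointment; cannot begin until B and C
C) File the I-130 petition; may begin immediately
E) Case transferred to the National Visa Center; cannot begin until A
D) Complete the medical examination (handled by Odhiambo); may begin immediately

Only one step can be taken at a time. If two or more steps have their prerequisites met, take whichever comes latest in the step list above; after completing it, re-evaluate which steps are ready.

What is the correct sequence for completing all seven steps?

D, C and B have no prerequisites; D is listed later, so D is first.
C and B are both available; C is listed later → C.
That leaves B as the only ready step → B.
A needed C and B, now all done → A.
Now E and F have their prerequisites met. E is listed later, so E next.
F needed D and A, now all done → F.
G needed F, now all done → G.

D, C, B, A, E, F, G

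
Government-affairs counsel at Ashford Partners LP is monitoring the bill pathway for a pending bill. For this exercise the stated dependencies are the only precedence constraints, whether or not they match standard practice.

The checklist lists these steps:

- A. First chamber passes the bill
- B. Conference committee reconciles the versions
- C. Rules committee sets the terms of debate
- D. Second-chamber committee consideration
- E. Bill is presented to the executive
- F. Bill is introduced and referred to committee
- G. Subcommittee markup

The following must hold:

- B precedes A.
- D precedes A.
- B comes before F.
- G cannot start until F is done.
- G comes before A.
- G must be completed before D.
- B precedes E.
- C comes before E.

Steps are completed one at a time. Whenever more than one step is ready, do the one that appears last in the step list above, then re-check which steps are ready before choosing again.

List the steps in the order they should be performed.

C, B, F, G, E, D, A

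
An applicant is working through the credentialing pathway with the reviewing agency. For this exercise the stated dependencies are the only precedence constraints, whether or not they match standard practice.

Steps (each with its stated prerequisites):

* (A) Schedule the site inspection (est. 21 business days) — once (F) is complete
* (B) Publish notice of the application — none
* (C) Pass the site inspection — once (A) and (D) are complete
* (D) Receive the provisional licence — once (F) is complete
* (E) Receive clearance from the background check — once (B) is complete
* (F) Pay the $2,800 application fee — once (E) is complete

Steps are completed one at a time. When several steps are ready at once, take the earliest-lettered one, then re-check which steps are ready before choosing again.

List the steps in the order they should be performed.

(B) has no prerequisites → (B) first.
(E) is the only step now ready → (E).
(F) needed (E), now all done → (F).
(A) and (D) are both available; (A) has the earlier label → (A).
(D) is the only step now ready → (D).
(C) is the only step now ready → (C).

(B), (E), (F), (A), (D), (C)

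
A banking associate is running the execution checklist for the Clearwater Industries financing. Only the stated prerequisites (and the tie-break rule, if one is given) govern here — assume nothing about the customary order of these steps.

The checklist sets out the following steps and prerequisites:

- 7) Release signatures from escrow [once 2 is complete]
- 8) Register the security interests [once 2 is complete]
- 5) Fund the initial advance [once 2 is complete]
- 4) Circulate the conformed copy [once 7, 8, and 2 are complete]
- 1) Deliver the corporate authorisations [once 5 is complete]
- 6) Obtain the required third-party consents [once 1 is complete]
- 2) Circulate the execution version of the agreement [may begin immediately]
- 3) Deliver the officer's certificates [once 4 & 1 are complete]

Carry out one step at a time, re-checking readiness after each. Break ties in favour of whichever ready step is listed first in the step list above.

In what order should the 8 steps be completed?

2 is the only step with nothing outstanding, so it goes first.
Ready: 7, 8 and 5. 7 is listed earlier → 7.
8 and 5 are both available; 8 is listed earlier → 8.
Ready: 5 and 4. 5 is listed earlier → 5.
1 now also ready, so the ready set is {4, 1}; 4 is listed earlier → 4.
1 is the only step now ready → 1.
Now 6 and 3 have their prerequisites met. 6 is listed earlier, so 6 next.
3 needed 4 and 1, now all done → 3.

2 7 8 5 4 1 6 3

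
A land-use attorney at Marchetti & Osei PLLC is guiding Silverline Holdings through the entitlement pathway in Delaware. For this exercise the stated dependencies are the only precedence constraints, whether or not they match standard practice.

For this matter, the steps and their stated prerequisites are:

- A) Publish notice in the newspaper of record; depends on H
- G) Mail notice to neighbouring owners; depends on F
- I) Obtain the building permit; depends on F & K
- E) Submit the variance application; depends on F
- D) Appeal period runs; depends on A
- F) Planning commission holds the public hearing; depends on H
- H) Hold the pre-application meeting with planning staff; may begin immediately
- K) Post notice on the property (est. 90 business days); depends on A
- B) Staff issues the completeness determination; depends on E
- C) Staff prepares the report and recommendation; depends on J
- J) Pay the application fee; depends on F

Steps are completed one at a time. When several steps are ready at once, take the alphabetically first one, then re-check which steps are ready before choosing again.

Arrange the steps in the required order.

H is the only step with nothing outstanding, so it goes first.
Ready: A and F. A has the earlier label → A.
Ready: D, F and K. D has the earlier label → D.
Now F and K have their prerequisites met. F has the earlier label, so F next.
E, G and J now also ready, so the ready set is {E, G, J, K}; E has the earlier label → E.
B, G, J and K are all available; B has the earlier label → B.
Ready: G, J and K. G has the earlier label → G.
Ready: J and K. J has the earlier label → J.
Now C and K have their prerequisites met. C has the earlier label, so C next.
K is the only step now ready → K.
I needed F and K, now all done → I.

H → A → D → F → E → B → G → J → C → K → I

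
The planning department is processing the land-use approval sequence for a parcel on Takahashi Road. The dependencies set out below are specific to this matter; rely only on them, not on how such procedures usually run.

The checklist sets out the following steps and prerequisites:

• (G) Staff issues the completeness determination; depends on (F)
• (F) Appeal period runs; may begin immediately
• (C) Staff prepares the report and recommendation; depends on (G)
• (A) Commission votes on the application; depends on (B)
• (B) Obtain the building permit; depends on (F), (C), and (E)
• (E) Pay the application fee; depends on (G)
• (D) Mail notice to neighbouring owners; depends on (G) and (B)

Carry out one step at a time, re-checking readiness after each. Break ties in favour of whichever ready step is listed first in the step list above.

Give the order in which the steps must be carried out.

(F) (G) (C) (E) (B) (A) (D)

(F) has no prerequisites → (F) first.
(G) is the only step now ready → (G).
(C) and (E) are both available; (C) is listed earlier → (C).
That leaves (E) as the only ready step → (E).
(B) needed (F), (C) and (E), now all done → (B).
(A) and (D) are both available; (A) is listed earlier → (A).
(D) needed (G) and (B), now all done → (D).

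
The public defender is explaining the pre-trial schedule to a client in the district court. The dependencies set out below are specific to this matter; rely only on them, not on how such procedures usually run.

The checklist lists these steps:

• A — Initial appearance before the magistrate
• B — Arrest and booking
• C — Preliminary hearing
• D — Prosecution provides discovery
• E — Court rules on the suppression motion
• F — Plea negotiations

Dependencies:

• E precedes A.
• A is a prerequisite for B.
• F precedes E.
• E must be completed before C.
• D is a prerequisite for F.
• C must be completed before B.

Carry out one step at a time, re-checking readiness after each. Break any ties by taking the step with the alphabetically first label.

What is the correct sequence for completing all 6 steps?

D → F → E → A → C → B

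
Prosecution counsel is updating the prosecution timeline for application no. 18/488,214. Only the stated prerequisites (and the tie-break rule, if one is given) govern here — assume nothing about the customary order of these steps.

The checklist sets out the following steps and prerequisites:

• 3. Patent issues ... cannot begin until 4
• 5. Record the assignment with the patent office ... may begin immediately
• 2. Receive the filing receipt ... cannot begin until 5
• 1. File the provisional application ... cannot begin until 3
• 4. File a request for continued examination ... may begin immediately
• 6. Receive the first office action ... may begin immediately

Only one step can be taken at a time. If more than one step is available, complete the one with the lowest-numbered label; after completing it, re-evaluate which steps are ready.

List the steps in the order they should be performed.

4, 5 and 6 have no prerequisites; 4 has the earlier label, so 4 is first.
3 now also ready, so the ready set is {3, 5, 6}; 3 has the earlier label → 3.
1 now also ready, so the ready set is {1, 5, 6}; 1 has the earlier label → 1.
Now 5 and 6 have their prerequisites met. 5 has the earlier label, so 5 next.
2 now also ready, so the ready set is {2, 6}; 2 has the earlier label → 2.
Next only 6 has its prerequisites met → 6.

4 3 1 5 2 6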